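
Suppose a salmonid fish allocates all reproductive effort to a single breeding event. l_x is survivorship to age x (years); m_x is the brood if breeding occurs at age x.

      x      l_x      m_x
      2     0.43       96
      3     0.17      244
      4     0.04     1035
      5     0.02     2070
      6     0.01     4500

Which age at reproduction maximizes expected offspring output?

Expected offspring if breeding at age x = l_x × m_x:
  age 2: 0.43 × 96 = 41.280
  age 3: 0.17 × 244 = 41.480
  age 4: 0.04 × 1035 = 41.400
  age 5: 0.02 × 2070 = 41.400
  age 6: 0.01 × 4500 = 45.000
Maximum at age 6 (45.000).

6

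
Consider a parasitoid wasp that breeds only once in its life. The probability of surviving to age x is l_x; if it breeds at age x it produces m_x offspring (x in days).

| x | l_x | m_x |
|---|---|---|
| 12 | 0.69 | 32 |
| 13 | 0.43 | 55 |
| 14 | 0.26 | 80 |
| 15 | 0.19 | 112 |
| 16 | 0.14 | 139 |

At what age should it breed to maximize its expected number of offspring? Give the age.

Expected offspring if breeding at age x = l_x × m_x:
  age 12: 0.69 × 32 = 22.080
  age 13: 0.43 × 55 = 23.650
  age 14: 0.26 × 80 = 20.800
  age 15: 0.19 × 112 = 21.280
  age 16: 0.14 × 139 = 19.460
Maximum at age 13 (23.650).

13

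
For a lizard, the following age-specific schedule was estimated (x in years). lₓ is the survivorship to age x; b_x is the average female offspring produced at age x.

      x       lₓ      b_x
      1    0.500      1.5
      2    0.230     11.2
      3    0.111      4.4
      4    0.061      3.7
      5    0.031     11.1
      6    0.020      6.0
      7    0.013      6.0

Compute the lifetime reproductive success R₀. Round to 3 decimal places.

R₀ = Σ lₓ b_x:
  age 1: 0.500 × 1.5 = 0.7500
  age 2: 0.230 × 11.2 = 2.5760
  age 3: 0.111 × 4.4 = 0.4884
  age 4: 0.061 × 3.7 = 0.2257
  age 5: 0.031 × 11.1 = 0.3441
  age 6: 0.020 × 6.0 = 0.1200
  age 7: 0.013 × 6.0 = 0.0780
R₀ = 0.7500 + 2.5760 + 0.4884 + 0.2257 + 0.3441 + 0.1200 + 0.0780 = 4.5822

4.582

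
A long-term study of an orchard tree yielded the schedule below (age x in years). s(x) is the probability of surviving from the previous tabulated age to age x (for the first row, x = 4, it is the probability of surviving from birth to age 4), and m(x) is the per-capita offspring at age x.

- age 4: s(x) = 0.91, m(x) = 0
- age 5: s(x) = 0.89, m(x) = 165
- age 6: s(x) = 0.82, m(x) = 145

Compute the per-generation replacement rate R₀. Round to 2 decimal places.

229.93

Survivorship from birth: l_x = s_4·s_5·…·s_x.
  l_4 = 0.91000
  l_5 = 0.80990
  l_6 = 0.66412
R₀ = Σ l_x m(x):
  age 4: 0.91000 × 0 = 0.0000
  age 5: 0.80990 × 165 = 133.6335
  age 6: 0.66412 × 145 = 96.2974
R₀ = 0.0000 + 133.6335 + 96.2974 = 229.9309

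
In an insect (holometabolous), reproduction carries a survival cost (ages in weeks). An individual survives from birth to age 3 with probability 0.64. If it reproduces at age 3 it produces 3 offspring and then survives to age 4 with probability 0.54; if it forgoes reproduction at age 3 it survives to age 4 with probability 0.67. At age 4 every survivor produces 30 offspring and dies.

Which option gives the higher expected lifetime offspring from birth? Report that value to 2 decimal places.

12.86

breed at age 3: R₀ = 0.64 × (3 + 0.54 × 30) = 0.64 × 19.2000 = 12.2880
delay to age 4: R₀ = 0.64 × (0.67 × 30) = 0.64 × 20.1000 = 12.8640
Higher: delay to age 4 (12.8640).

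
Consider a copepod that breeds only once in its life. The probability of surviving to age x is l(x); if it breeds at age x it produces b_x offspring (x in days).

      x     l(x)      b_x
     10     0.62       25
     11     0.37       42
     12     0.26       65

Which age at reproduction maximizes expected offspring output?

Expected offspring if breeding at age x = l(x) × b_x:
  age 10: 0.62 × 25 = 15.500
  age 11: 0.37 × 42 = 15.540
  age 12: 0.26 × 65 = 16.900
Maximum at age 12 (16.900).

12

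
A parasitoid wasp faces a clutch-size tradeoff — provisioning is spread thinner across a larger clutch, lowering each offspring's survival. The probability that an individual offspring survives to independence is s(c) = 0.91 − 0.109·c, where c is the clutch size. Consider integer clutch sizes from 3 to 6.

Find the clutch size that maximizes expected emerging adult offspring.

4

Expected emerging adult offspring = c × s(c):
  c=3: 3 × 0.583 = 1.749
  c=4: 4 × 0.474 = 1.896
  c=5: 5 × 0.365 = 1.825
  c=6: 6 × 0.256 = 1.536
Maximum at c = 4 (1.896 emerging adult offspring).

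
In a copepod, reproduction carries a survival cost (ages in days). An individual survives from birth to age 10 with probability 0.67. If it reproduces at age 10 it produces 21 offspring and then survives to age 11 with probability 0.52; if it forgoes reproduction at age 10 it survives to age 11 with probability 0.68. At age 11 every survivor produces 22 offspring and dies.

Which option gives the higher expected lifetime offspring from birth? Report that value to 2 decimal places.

breed at age 10: R₀ = 0.67 × (21 + 0.52 × 22) = 0.67 × 32.4400 = 21.7348
delay to age 11: R₀ = 0.67 × (0.68 × 22) = 0.67 × 14.9600 = 10.0232
Higher: breed at age 10 (21.7348).

21.73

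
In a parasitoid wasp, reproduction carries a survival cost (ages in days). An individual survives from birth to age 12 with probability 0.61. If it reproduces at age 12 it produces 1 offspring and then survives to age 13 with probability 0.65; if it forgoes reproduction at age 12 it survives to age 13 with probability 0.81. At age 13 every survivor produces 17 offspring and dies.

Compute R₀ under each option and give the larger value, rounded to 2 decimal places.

breed at age 12: R₀ = 0.61 × (1 + 0.65 × 17) = 0.61 × 12.0500 = 7.3505
delay to age 13: R₀ = 0.61 × (0.81 × 17) = 0.61 × 13.7700 = 8.3997
Higher: delay to age 13 (8.3997).

8.40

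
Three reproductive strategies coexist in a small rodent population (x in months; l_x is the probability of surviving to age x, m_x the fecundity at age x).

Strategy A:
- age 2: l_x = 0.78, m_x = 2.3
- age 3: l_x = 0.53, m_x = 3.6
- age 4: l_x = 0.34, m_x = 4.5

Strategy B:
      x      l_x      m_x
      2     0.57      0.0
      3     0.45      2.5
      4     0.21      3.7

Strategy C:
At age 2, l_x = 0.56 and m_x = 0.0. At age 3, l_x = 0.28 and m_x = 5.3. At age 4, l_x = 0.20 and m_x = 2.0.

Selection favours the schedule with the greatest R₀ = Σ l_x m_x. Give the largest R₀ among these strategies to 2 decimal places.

5.23

Strategy A: R₀ = 0.78×2.3 + 0.53×3.6 + 0.34×4.5 = 5.2320
Strategy B: R₀ = 0.57×0.0 + 0.45×2.5 + 0.21×3.7 = 1.9020
Strategy C: R₀ = 0.56×0.0 + 0.28×5.3 + 0.20×2.0 = 1.8840
Highest R₀: strategy A with 5.2320.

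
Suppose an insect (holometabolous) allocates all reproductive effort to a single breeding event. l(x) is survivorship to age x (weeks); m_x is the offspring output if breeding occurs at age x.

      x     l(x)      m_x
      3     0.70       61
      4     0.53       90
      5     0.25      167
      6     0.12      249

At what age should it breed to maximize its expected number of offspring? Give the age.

Expected offspring if breeding at age x = l(x) × m_x:
  age 3: 0.70 × 61 = 42.700
  age 4: 0.53 × 90 = 47.700
  age 5: 0.25 × 167 = 41.750
  age 6: 0.12 × 249 = 29.880
Maximum at age 4 (47.700).

4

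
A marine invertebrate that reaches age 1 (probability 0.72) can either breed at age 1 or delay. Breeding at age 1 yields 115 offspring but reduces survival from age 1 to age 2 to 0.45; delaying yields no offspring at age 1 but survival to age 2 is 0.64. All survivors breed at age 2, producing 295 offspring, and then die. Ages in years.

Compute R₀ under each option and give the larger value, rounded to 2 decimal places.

breed at age 1: R₀ = 0.72 × (115 + 0.45 × 295) = 0.72 × 247.7500 = 178.3800
delay to age 2: R₀ = 0.72 × (0.64 × 295) = 0.72 × 188.8000 = 135.9360
Higher: breed at age 1 (178.3800).

178.38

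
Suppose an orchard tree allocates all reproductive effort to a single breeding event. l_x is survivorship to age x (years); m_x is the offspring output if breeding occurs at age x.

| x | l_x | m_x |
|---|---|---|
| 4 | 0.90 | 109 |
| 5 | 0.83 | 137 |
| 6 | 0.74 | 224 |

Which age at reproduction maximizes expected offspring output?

6

Expected offspring if breeding at age x = l_x × m_x:
  age 4: 0.90 × 109 = 98.100
  age 5: 0.83 × 137 = 113.710
  age 6: 0.74 × 224 = 165.760
Maximum at age 6 (165.760).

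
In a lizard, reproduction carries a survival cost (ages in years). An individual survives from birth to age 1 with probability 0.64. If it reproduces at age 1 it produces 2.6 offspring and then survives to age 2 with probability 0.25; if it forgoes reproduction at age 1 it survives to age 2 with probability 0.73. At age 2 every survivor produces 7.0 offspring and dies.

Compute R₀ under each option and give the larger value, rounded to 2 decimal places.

3.27

breed at age 1: R₀ = 0.64 × (2.6 + 0.25 × 7.0) = 0.64 × 4.3500 = 2.7840
delay to age 2: R₀ = 0.64 × (0.73 × 7.0) = 0.64 × 5.1100 = 3.2704
Higher: delay to age 2 (3.2704).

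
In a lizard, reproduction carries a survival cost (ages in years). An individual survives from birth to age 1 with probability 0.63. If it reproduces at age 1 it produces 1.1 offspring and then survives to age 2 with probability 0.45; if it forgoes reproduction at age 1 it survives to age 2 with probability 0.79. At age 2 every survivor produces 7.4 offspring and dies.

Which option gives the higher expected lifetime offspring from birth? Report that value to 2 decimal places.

3.68

breed at age 1: R₀ = 0.63 × (1.1 + 0.45 × 7.4) = 0.63 × 4.4300 = 2.7909
delay to age 2: R₀ = 0.63 × (0.79 × 7.4) = 0.63 × 5.8460 = 3.6830
Higher: delay to age 2 (3.6830).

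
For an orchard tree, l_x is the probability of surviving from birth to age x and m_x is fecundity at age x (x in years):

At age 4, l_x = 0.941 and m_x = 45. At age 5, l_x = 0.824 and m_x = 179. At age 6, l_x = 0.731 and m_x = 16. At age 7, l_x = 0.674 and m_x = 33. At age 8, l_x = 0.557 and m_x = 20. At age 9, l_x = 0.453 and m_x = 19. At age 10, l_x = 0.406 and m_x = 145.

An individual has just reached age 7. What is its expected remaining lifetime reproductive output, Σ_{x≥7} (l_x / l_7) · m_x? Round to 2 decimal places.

l_7 = 0.674. Conditional survival from age 7 to x is l_x / l_7.
  x=7: (0.674/0.674) × 33 = 33.0000
  x=8: (0.557/0.674) × 20 = 16.5282
  x=9: (0.453/0.674) × 19 = 12.7700
  x=10: (0.406/0.674) × 145 = 87.3442
Sum = 33.0000 + 16.5282 + 12.7700 + 87.3442 = 149.6424

149.64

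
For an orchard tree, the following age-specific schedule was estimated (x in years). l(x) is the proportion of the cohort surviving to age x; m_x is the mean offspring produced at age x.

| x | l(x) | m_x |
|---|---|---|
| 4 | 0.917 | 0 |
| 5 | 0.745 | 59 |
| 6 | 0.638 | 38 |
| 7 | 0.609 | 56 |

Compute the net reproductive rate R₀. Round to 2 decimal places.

R₀ = Σ l(x) m_x:
  age 4: 0.917 × 0 = 0.0000
  age 5: 0.745 × 59 = 43.9550
  age 6: 0.638 × 38 = 24.2440
  age 7: 0.609 × 56 = 34.1040
R₀ = 0.0000 + 43.9550 + 24.2440 + 34.1040 = 102.3030

102.30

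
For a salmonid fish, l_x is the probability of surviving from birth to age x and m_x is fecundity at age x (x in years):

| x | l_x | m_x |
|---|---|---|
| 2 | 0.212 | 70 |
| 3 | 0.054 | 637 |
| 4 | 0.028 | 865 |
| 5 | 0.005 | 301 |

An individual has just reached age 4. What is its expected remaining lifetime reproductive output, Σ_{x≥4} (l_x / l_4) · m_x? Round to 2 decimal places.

918.75

l_4 = 0.028. Conditional survival from age 4 to x is l_x / l_4.
  x=4: (0.028/0.028) × 865 = 865.0000
  x=5: (0.005/0.028) × 301 = 53.7500
Sum = 865.0000 + 53.7500 = 918.7500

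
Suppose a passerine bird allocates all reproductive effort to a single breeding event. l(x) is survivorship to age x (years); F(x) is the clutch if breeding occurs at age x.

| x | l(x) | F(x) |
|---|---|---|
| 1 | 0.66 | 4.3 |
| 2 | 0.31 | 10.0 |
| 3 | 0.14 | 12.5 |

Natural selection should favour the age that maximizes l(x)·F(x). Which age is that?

Expected offspring if breeding at age x = l(x) × F(x):
  age 1: 0.66 × 4.3 = 2.838
  age 2: 0.31 × 10.0 = 3.100
  age 3: 0.14 × 12.5 = 1.750
Maximum at age 2 (3.100).

2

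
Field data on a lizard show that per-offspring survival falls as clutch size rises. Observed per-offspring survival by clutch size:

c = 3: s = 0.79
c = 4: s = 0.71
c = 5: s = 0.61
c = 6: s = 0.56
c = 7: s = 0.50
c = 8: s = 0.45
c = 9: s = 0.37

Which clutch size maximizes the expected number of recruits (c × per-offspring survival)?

Expected recruits = c × s(c):
  c=3: 3 × 0.79 = 2.370
  c=4: 4 × 0.71 = 2.840
  c=5: 5 × 0.61 = 3.050
  c=6: 6 × 0.56 = 3.360
  c=7: 7 × 0.50 = 3.500
  c=8: 8 × 0.45 = 3.600
  c=9: 9 × 0.37 = 3.330
Maximum at c = 8 (3.600 recruits).

8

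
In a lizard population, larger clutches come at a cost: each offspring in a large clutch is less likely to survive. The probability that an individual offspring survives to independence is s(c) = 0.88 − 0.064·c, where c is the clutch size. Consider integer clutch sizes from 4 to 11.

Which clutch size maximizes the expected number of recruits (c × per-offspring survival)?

7

Expected recruits = c × s(c):
  c=4: 4 × 0.624 = 2.496
  c=5: 5 × 0.560 = 2.800
  c=6: 6 × 0.496 = 2.976
  c=7: 7 × 0.432 = 3.024
  c=8: 8 × 0.368 = 2.944
  c=9: 9 × 0.304 = 2.736
  c=10: 10 × 0.240 = 2.400
  c=11: 11 × 0.176 = 1.936
Maximum at c = 7 (3.024 recruits).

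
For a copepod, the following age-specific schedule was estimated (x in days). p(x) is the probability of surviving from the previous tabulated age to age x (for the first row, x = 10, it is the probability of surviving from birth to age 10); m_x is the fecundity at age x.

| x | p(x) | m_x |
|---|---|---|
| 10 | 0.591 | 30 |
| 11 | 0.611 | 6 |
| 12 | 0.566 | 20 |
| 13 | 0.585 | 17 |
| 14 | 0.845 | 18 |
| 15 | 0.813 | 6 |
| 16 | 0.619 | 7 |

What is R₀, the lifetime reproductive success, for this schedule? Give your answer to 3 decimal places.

Survivorship from birth: l_x = p_10·p_11·…·p_x.
  l_10 = 0.59100
  l_11 = 0.36110
  l_12 = 0.20438
  l_13 = 0.11956
  l_14 = 0.10103
  l_15 = 0.08214
  l_16 = 0.05084
R₀ = Σ l_x m_x:
  age 10: 0.59100 × 30 = 17.7300
  age 11: 0.36110 × 6 = 2.1666
  age 12: 0.20438 × 20 = 4.0876
  age 13: 0.11956 × 17 = 2.0325
  age 14: 0.10103 × 18 = 1.8185
  age 15: 0.08214 × 6 = 0.4928
  age 16: 0.05084 × 7 = 0.3559
R₀ = 17.7300 + 2.1666 + 4.0876 + 2.0325 + 1.8185 + 0.4928 + 0.3559 = 28.6840

28.684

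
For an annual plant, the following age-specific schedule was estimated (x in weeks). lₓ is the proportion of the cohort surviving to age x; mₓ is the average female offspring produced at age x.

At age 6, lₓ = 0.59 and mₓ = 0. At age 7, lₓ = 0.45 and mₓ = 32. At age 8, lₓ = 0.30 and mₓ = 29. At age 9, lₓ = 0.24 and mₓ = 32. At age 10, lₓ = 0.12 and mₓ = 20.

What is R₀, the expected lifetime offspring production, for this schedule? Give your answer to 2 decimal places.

R₀ = Σ lₓ mₓ:
  age 6: 0.59 × 0 = 0.0000
  age 7: 0.45 × 32 = 14.4000
  age 8: 0.30 × 29 = 8.7000
  age 9: 0.24 × 32 = 7.6800
  age 10: 0.12 × 20 = 2.4000
R₀ = 0.0000 + 14.4000 + 8.7000 + 7.6800 + 2.4000 = 33.1800

33.18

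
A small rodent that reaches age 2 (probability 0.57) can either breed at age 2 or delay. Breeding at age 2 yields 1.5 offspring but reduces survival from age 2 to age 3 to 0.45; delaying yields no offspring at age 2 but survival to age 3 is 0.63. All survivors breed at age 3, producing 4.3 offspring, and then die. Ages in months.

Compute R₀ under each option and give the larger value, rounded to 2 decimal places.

breed at age 2: R₀ = 0.57 × (1.5 + 0.45 × 4.3) = 0.57 × 3.4350 = 1.9579
delay to age 3: R₀ = 0.57 × (0.63 × 4.3) = 0.57 × 2.7090 = 1.5441
Higher: breed at age 2 (1.9579).

1.96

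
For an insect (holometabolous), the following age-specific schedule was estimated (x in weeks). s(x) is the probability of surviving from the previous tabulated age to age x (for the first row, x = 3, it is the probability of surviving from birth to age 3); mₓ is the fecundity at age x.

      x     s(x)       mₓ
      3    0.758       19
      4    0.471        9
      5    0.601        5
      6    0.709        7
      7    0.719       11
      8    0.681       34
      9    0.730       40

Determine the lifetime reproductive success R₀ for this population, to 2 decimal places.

25.66

Survivorship from birth: l_x = s_3·s_4·…·s_x.
  l_3 = 0.75800
  l_4 = 0.35702
  l_5 = 0.21457
  l_6 = 0.15213
  l_7 = 0.10938
  l_8 = 0.07449
  l_9 = 0.05438
R₀ = Σ l_x mₓ:
  age 3: 0.75800 × 19 = 14.4020
  age 4: 0.35702 × 9 = 3.2132
  age 5: 0.21457 × 5 = 1.0729
  age 6: 0.15213 × 7 = 1.0649
  age 7: 0.10938 × 11 = 1.2032
  age 8: 0.07449 × 34 = 2.5327
  age 9: 0.05438 × 40 = 2.1752
R₀ = 14.4020 + 3.2132 + 1.0729 + 1.0649 + 1.2032 + 2.5327 + 2.1752 = 25.6640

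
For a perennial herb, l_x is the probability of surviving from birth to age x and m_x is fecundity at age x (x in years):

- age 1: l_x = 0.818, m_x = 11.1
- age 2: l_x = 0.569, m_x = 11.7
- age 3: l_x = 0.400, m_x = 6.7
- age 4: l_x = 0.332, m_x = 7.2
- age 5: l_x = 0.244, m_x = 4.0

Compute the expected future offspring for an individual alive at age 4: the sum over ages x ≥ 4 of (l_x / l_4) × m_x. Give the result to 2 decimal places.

10.14

l_4 = 0.332. Conditional survival from age 4 to x is l_x / l_4.
  x=4: (0.332/0.332) × 7.2 = 7.2000
  x=5: (0.244/0.332) × 4.0 = 2.9398
Sum = 7.2000 + 2.9398 = 10.1398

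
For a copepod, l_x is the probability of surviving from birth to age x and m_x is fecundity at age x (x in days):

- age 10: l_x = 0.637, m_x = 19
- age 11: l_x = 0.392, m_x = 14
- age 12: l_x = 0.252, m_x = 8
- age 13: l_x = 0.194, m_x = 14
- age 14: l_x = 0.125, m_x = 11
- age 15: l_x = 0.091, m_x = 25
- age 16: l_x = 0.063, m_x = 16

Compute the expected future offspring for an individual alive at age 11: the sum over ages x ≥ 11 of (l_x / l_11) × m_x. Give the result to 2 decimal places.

l_11 = 0.392. Conditional survival from age 11 to x is l_x / l_11.
  x=11: (0.392/0.392) × 14 = 14.0000
  x=12: (0.252/0.392) × 8 = 5.1429
  x=13: (0.194/0.392) × 14 = 6.9286
  x=14: (0.125/0.392) × 11 = 3.5077
  x=15: (0.091/0.392) × 25 = 5.8036
  x=16: (0.063/0.392) × 16 = 2.5714
Sum = 14.0000 + 5.1429 + 6.9286 + 3.5077 + 5.8036 + 2.5714 = 37.9541

37.95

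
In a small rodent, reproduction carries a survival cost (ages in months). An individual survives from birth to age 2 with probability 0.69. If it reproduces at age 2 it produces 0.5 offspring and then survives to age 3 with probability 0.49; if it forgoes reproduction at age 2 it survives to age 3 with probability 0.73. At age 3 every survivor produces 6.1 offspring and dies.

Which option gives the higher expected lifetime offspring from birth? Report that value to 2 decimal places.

3.07

breed at age 2: R₀ = 0.69 × (0.5 + 0.49 × 6.1) = 0.69 × 3.4890 = 2.4074
delay to age 3: R₀ = 0.69 × (0.73 × 6.1) = 0.69 × 4.4530 = 3.0726
Higher: delay to age 3 (3.0726).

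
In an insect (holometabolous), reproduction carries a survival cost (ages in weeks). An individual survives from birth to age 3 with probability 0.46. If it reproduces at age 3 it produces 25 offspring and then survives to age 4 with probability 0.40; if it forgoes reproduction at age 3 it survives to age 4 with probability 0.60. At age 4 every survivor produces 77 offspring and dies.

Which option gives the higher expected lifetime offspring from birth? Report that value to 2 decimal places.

breed at age 3: R₀ = 0.46 × (25 + 0.40 × 77) = 0.46 × 55.8000 = 25.6680
delay to age 4: R₀ = 0.46 × (0.60 × 77) = 0.46 × 46.2000 = 21.2520
Higher: breed at age 3 (25.6680).

25.67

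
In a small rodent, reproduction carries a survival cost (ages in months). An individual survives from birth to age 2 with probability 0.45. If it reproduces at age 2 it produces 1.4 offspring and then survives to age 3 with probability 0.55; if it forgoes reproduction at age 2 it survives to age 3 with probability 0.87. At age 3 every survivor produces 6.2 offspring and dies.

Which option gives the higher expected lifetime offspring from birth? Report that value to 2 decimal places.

breed at age 2: R₀ = 0.45 × (1.4 + 0.55 × 6.2) = 0.45 × 4.8100 = 2.1645
delay to age 3: R₀ = 0.45 × (0.87 × 6.2) = 0.45 × 5.3940 = 2.4273
Higher: delay to age 3 (2.4273).

2.43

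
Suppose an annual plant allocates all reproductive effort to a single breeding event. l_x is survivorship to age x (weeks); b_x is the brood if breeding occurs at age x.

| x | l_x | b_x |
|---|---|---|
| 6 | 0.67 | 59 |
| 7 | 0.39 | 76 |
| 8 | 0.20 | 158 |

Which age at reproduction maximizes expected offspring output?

6

Expected offspring if breeding at age x = l_x × b_x:
  age 6: 0.67 × 59 = 39.530
  age 7: 0.39 × 76 = 29.640
  age 8: 0.20 × 158 = 31.600
Maximum at age 6 (39.530).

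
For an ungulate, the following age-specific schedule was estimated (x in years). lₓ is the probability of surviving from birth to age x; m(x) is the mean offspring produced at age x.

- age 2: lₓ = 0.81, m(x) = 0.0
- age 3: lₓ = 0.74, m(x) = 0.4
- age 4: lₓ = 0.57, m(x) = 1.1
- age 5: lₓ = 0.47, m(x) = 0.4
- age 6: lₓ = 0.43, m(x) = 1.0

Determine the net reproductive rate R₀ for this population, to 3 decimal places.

1.541

R₀ = Σ lₓ m(x):
  age 2: 0.81 × 0.0 = 0.0000
  age 3: 0.74 × 0.4 = 0.2960
  age 4: 0.57 × 1.1 = 0.6270
  age 5: 0.47 × 0.4 = 0.1880
  age 6: 0.43 × 1.0 = 0.4300
R₀ = 0.0000 + 0.2960 + 0.6270 + 0.1880 + 0.4300 = 1.5410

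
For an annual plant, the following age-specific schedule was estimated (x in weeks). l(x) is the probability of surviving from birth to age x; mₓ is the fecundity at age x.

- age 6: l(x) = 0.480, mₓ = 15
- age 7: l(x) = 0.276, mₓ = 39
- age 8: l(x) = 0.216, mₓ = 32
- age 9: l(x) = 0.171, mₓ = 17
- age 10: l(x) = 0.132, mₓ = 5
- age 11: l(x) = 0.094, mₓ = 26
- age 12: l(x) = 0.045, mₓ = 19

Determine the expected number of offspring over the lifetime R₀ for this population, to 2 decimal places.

R₀ = Σ l(x) mₓ:
  age 6: 0.480 × 15 = 7.2000
  age 7: 0.276 × 39 = 10.7640
  age 8: 0.216 × 32 = 6.9120
  age 9: 0.171 × 17 = 2.9070
  age 10: 0.132 × 5 = 0.6600
  age 11: 0.094 × 26 = 2.4440
  age 12: 0.045 × 19 = 0.8550
R₀ = 7.2000 + 10.7640 + 6.9120 + 2.9070 + 0.6600 + 2.4440 + 0.8550 = 31.7420

31.74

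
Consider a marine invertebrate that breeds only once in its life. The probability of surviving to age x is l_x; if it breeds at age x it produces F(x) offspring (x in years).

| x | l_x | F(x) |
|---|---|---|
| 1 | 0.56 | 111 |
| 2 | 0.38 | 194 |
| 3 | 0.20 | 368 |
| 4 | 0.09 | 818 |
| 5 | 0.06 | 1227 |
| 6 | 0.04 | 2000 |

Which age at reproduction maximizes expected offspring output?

6

Expected offspring if breeding at age x = l_x × F(x):
  age 1: 0.56 × 111 = 62.160
  age 2: 0.38 × 194 = 73.720
  age 3: 0.20 × 368 = 73.600
  age 4: 0.09 × 818 = 73.620
  age 5: 0.06 × 1227 = 73.620
  age 6: 0.04 × 2000 = 80.000
Maximum at age 6 (80.000).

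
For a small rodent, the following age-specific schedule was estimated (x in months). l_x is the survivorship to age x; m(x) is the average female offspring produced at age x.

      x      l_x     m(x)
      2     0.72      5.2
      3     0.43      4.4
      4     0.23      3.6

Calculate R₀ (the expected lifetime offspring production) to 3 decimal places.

R₀ = Σ l_x m(x):
  age 2: 0.72 × 5.2 = 3.7440
  age 3: 0.43 × 4.4 = 1.8920
  age 4: 0.23 × 3.6 = 0.8280
R₀ = 3.7440 + 1.8920 + 0.8280 = 6.4640

6.464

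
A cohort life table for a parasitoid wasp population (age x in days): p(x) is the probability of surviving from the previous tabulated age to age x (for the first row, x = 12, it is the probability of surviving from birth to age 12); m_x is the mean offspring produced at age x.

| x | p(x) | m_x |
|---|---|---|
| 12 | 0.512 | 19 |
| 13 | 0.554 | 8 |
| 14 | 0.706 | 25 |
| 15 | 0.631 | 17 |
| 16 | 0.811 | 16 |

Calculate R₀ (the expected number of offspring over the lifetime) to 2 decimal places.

20.79

Survivorship from birth: l_x = p_12·p_13·…·p_x.
  l_12 = 0.51200
  l_13 = 0.28365
  l_14 = 0.20026
  l_15 = 0.12636
  l_16 = 0.10248
R₀ = Σ l_x m_x:
  age 12: 0.51200 × 19 = 9.7280
  age 13: 0.28365 × 8 = 2.2692
  age 14: 0.20026 × 25 = 5.0065
  age 15: 0.12636 × 17 = 2.1481
  age 16: 0.10248 × 16 = 1.6397
R₀ = 9.7280 + 2.2692 + 5.0065 + 2.1481 + 1.6397 = 20.7915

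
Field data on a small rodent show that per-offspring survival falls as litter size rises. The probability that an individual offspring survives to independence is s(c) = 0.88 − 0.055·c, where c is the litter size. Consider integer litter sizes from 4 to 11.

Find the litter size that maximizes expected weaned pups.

Expected weaned pups = c × s(c):
  c=4: 4 × 0.660 = 2.640
  c=5: 5 × 0.605 = 3.025
  c=6: 6 × 0.550 = 3.300
  c=7: 7 × 0.495 = 3.465
  c=8: 8 × 0.440 = 3.520
  c=9: 9 × 0.385 = 3.465
  c=10: 10 × 0.330 = 3.300
  c=11: 11 × 0.275 = 3.025
Maximum at c = 8 (3.520 weaned pups).

8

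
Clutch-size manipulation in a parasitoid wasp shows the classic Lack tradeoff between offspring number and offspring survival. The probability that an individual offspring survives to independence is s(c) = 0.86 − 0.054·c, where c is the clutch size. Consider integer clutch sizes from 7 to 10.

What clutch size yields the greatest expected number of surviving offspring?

8

Expected surviving offspring = c × s(c):
  c=7: 7 × 0.482 = 3.374
  c=8: 8 × 0.428 = 3.424
  c=9: 9 × 0.374 = 3.366
  c=10: 10 × 0.320 = 3.200
Maximum at c = 8 (3.424 surviving offspring).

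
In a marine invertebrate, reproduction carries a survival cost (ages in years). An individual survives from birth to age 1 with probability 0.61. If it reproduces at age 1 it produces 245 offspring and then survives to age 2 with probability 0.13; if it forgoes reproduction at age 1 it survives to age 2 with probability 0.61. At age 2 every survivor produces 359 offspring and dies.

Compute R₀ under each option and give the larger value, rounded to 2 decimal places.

177.92

breed at age 1: R₀ = 0.61 × (245 + 0.13 × 359) = 0.61 × 291.6700 = 177.9187
delay to age 2: R₀ = 0.61 × (0.61 × 359) = 0.61 × 218.9900 = 133.5839
Higher: breed at age 1 (177.9187).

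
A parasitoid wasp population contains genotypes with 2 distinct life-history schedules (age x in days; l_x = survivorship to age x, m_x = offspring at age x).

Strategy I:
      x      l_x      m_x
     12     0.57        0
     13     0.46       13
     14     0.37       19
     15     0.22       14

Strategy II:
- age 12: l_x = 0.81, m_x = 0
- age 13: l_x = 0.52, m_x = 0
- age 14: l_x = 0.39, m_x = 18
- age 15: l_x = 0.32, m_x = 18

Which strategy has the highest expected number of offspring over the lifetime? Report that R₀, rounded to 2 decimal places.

16.09

Strategy I: R₀ = 0.57×0 + 0.46×13 + 0.37×19 + 0.22×14 = 16.0900
Strategy II: R₀ = 0.81×0 + 0.52×0 + 0.39×18 + 0.32×18 = 12.7800
Highest R₀: strategy I with 16.0900.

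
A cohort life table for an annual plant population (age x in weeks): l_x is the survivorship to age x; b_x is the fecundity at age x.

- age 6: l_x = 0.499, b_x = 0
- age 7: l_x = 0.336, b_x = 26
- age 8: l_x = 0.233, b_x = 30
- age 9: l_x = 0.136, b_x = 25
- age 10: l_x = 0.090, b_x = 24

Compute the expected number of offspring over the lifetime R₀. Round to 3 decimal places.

R₀ = Σ l_x b_x:
  age 6: 0.499 × 0 = 0.0000
  age 7: 0.336 × 26 = 8.7360
  age 8: 0.233 × 30 = 6.9900
  age 9: 0.136 × 25 = 3.4000
  age 10: 0.090 × 24 = 2.1600
R₀ = 0.0000 + 8.7360 + 6.9900 + 3.4000 + 2.1600 = 21.2860

21.286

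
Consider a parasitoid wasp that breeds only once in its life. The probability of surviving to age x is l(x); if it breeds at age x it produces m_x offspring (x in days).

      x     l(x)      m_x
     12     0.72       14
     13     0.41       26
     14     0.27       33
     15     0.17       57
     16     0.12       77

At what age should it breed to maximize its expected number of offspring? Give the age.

Expected offspring if breeding at age x = l(x) × m_x:
  age 12: 0.72 × 14 = 10.080
  age 13: 0.41 × 26 = 10.660
  age 14: 0.27 × 33 = 8.910
  age 15: 0.17 × 57 = 9.690
  age 16: 0.12 × 77 = 9.240
Maximum at age 13 (10.660).

13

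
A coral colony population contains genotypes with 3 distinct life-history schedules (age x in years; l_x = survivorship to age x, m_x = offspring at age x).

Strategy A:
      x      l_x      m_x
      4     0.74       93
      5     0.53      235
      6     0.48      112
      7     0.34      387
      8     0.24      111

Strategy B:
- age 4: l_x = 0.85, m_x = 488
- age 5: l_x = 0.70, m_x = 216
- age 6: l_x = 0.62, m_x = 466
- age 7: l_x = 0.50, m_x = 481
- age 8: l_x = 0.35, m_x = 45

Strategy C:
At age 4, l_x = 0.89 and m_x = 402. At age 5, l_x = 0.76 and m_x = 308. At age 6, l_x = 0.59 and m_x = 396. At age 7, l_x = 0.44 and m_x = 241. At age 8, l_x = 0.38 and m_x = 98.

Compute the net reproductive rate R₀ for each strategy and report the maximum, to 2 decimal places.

1111.17

Strategy A: R₀ = 0.74×93 + 0.53×235 + 0.48×112 + 0.34×387 + 0.24×111 = 405.3500
Strategy B: R₀ = 0.85×488 + 0.70×216 + 0.62×466 + 0.50×481 + 0.35×45 = 1111.1700
Strategy C: R₀ = 0.89×402 + 0.76×308 + 0.59×396 + 0.44×241 + 0.38×98 = 968.7800
Highest R₀: strategy B with 1111.1700.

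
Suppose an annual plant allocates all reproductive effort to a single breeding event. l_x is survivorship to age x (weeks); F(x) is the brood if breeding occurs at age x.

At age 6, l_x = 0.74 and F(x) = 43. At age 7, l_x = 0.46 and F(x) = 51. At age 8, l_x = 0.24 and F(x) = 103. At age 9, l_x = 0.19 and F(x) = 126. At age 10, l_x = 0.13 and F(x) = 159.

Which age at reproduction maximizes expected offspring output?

Expected offspring if breeding at age x = l_x × F(x):
  age 6: 0.74 × 43 = 31.820
  age 7: 0.46 × 51 = 23.460
  age 8: 0.24 × 103 = 24.720
  age 9: 0.19 × 126 = 23.940
  age 10: 0.13 × 159 = 20.670
Maximum at age 6 (31.820).

6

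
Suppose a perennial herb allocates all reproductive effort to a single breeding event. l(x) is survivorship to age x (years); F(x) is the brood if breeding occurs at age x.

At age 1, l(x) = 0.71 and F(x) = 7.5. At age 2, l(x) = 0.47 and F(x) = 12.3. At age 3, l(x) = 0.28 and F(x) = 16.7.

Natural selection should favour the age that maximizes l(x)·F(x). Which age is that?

2

Expected offspring if breeding at age x = l(x) × F(x):
  age 1: 0.71 × 7.5 = 5.325
  age 2: 0.47 × 12.3 = 5.781
  age 3: 0.28 × 16.7 = 4.676
Maximum at age 2 (5.781).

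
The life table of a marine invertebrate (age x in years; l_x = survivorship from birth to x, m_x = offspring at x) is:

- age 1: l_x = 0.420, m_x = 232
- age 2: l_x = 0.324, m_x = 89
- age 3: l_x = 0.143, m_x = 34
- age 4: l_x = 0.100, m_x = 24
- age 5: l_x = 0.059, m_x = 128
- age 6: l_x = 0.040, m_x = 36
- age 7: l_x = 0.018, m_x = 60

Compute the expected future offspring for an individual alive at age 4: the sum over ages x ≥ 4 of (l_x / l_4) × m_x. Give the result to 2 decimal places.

l_4 = 0.100. Conditional survival from age 4 to x is l_x / l_4.
  x=4: (0.100/0.100) × 24 = 24.0000
  x=5: (0.059/0.100) × 128 = 75.5200
  x=6: (0.040/0.100) × 36 = 14.4000
  x=7: (0.018/0.100) × 60 = 10.8000
Sum = 24.0000 + 75.5200 + 14.4000 + 10.8000 = 124.7200

124.72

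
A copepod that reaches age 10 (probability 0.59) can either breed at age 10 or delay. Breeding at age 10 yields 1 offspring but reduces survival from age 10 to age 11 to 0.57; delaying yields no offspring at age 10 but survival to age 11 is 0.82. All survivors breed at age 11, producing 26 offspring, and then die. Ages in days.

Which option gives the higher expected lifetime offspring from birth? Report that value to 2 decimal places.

breed at age 10: R₀ = 0.59 × (1 + 0.57 × 26) = 0.59 × 15.8200 = 9.3338
delay to age 11: R₀ = 0.59 × (0.82 × 26) = 0.59 × 21.3200 = 12.5788
Higher: delay to age 11 (12.5788).

12.58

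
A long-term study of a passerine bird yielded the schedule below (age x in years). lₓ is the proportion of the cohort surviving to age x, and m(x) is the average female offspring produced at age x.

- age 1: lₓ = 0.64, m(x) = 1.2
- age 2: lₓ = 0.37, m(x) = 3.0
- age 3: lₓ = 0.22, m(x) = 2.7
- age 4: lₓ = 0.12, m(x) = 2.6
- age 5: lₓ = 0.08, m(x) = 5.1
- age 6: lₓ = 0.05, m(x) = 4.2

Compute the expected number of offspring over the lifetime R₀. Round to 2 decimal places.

3.40

R₀ = Σ lₓ m(x):
  age 1: 0.64 × 1.2 = 0.7680
  age 2: 0.37 × 3.0 = 1.1100
  age 3: 0.22 × 2.7 = 0.5940
  age 4: 0.12 × 2.6 = 0.3120
  age 5: 0.08 × 5.1 = 0.4080
  age 6: 0.05 × 4.2 = 0.2100
R₀ = 0.7680 + 1.1100 + 0.5940 + 0.3120 + 0.4080 + 0.2100 = 3.4020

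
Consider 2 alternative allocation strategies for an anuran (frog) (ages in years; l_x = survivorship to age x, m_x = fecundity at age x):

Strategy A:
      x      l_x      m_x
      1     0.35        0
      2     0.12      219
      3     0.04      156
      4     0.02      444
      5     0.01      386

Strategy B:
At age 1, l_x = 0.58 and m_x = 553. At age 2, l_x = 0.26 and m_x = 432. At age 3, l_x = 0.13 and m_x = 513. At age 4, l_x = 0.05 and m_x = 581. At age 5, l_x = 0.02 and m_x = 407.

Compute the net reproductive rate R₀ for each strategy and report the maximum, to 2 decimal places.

536.94

Strategy A: R₀ = 0.35×0 + 0.12×219 + 0.04×156 + 0.02×444 + 0.01×386 = 45.2600
Strategy B: R₀ = 0.58×553 + 0.26×432 + 0.13×513 + 0.05×581 + 0.02×407 = 536.9400
Highest R₀: strategy B with 536.9400.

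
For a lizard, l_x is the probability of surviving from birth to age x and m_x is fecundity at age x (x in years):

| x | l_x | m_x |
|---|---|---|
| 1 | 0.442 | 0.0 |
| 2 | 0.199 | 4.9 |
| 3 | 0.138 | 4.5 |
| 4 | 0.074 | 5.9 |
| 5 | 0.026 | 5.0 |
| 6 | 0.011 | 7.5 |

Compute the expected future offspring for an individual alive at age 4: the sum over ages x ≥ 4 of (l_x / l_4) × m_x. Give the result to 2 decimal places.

l_4 = 0.074. Conditional survival from age 4 to x is l_x / l_4.
  x=4: (0.074/0.074) × 5.9 = 5.9000
  x=5: (0.026/0.074) × 5.0 = 1.7568
  x=6: (0.011/0.074) × 7.5 = 1.1149
Sum = 5.9000 + 1.7568 + 1.1149 = 8.7716

8.77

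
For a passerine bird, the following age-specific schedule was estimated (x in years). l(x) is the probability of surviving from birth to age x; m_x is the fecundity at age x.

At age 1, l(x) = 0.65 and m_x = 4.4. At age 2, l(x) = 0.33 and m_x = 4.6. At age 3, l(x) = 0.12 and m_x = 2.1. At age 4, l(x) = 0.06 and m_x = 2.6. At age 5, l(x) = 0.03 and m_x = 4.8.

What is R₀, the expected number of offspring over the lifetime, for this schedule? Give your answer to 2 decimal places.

R₀ = Σ l(x) m_x:
  age 1: 0.65 × 4.4 = 2.8600
  age 2: 0.33 × 4.6 = 1.5180
  age 3: 0.12 × 2.1 = 0.2520
  age 4: 0.06 × 2.6 = 0.1560
  age 5: 0.03 × 4.8 = 0.1440
R₀ = 2.8600 + 1.5180 + 0.2520 + 0.1560 + 0.1440 = 4.9300

4.93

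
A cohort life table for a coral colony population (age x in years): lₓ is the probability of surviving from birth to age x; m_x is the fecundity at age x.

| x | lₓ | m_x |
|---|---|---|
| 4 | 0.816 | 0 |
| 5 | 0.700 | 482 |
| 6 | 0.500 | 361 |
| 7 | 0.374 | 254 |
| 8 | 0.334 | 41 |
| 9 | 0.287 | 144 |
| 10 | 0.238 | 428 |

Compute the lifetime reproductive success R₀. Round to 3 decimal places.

R₀ = Σ lₓ m_x:
  age 4: 0.816 × 0 = 0.0000
  age 5: 0.700 × 482 = 337.4000
  age 6: 0.500 × 361 = 180.5000
  age 7: 0.374 × 254 = 94.9960
  age 8: 0.334 × 41 = 13.6940
  age 9: 0.287 × 144 = 41.3280
  age 10: 0.238 × 428 = 101.8640
R₀ = 0.0000 + 337.4000 + 180.5000 + 94.9960 + 13.6940 + 41.3280 + 101.8640 = 769.7820

769.782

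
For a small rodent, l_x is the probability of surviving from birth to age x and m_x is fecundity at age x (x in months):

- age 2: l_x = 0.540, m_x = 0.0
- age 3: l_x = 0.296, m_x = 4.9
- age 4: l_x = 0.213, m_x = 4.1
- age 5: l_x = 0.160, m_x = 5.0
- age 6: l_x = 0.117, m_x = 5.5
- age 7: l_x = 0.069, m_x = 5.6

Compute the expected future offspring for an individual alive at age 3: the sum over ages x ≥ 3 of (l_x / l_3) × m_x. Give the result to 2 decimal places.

14.03

l_3 = 0.296. Conditional survival from age 3 to x is l_x / l_3.
  x=3: (0.296/0.296) × 4.9 = 4.9000
  x=4: (0.213/0.296) × 4.1 = 2.9503
  x=5: (0.160/0.296) × 5.0 = 2.7027
  x=6: (0.117/0.296) × 5.5 = 2.1740
  x=7: (0.069/0.296) × 5.6 = 1.3054
Sum = 4.9000 + 2.9503 + 2.7027 + 2.1740 + 1.3054 = 14.0324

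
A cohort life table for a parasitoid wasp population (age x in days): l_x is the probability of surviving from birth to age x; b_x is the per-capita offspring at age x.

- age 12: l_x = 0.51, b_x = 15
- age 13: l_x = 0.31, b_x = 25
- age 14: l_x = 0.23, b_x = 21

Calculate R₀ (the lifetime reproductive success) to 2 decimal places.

R₀ = Σ l_x b_x:
  age 12: 0.51 × 15 = 7.6500
  age 13: 0.31 × 25 = 7.7500
  age 14: 0.23 × 21 = 4.8300
R₀ = 7.6500 + 7.7500 + 4.8300 = 20.2300

20.23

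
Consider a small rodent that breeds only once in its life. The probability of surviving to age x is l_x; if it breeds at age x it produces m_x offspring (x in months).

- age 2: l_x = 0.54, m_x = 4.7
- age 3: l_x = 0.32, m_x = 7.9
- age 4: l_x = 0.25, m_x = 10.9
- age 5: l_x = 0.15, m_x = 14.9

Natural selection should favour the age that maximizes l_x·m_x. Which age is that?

4

Expected offspring if breeding at age x = l_x × m_x:
  age 2: 0.54 × 4.7 = 2.538
  age 3: 0.32 × 7.9 = 2.528
  age 4: 0.25 × 10.9 = 2.725
  age 5: 0.15 × 14.9 = 2.235
Maximum at age 4 (2.725).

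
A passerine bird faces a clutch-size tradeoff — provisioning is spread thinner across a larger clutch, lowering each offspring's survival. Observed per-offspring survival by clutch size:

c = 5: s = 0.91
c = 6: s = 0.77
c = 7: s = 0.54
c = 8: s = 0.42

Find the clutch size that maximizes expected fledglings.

Expected fledglings = c × s(c):
  c=5: 5 × 0.91 = 4.550
  c=6: 6 × 0.77 = 4.620
  c=7: 7 × 0.54 = 3.780
  c=8: 8 × 0.42 = 3.360
Maximum at c = 6 (4.620 fledglings).

6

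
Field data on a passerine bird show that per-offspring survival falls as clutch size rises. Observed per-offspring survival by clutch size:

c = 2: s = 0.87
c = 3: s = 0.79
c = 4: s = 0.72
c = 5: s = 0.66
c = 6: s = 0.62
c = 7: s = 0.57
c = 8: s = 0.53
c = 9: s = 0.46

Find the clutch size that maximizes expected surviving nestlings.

8

Expected surviving nestlings = c × s(c):
  c=2: 2 × 0.87 = 1.740
  c=3: 3 × 0.79 = 2.370
  c=4: 4 × 0.72 = 2.880
  c=5: 5 × 0.66 = 3.300
  c=6: 6 × 0.62 = 3.720
  c=7: 7 × 0.57 = 3.990
  c=8: 8 × 0.53 = 4.240
  c=9: 9 × 0.46 = 4.140
Maximum at c = 8 (4.240 surviving nestlings).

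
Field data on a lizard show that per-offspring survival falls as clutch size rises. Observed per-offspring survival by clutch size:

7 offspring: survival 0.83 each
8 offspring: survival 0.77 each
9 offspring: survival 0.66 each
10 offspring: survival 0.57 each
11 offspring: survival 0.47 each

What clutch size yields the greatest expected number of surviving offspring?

Expected surviving offspring = c × s(c):
  c=7: 7 × 0.83 = 5.810
  c=8: 8 × 0.77 = 6.160
  c=9: 9 × 0.66 = 5.940
  c=10: 10 × 0.57 = 5.700
  c=11: 11 × 0.47 = 5.170
Maximum at c = 8 (6.160 surviving offspring).

8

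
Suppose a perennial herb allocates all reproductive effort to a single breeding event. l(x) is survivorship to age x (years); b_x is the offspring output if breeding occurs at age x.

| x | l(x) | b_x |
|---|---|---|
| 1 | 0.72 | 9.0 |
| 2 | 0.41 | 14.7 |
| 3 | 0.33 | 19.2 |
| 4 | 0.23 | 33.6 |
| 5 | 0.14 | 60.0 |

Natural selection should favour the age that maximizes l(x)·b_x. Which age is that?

Expected offspring if breeding at age x = l(x) × b_x:
  age 1: 0.72 × 9.0 = 6.480
  age 2: 0.41 × 14.7 = 6.027
  age 3: 0.33 × 19.2 = 6.336
  age 4: 0.23 × 33.6 = 7.728
  age 5: 0.14 × 60.0 = 8.400
Maximum at age 5 (8.400).

5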